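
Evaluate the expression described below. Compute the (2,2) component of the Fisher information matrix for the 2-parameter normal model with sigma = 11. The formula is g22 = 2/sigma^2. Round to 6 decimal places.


For the 2-parameter normal family, the Fisher metric has:
  g11 = 1/sigma^2, g22 = 2/sigma^2.
sigma = 11, sigma^2 = 121.
g22 = 0.016529

0.016529


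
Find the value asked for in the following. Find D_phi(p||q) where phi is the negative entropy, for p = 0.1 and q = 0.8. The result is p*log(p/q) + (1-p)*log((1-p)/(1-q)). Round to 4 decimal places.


Bregman divergence with negative entropy generator:
D = p*log(p/q) + (1-p)*log((1-p)/(1-q)).
p = 0.1, q = 0.8.
p*log(p/q) = 0.1*log(0.1/0.8) = -0.207944.
(1-p)*log((1-p)/(1-q)) = 0.9*log(0.9/0.2) = 1.35367.
D = -0.207944 + 1.35367 = 1.1457

1.1457


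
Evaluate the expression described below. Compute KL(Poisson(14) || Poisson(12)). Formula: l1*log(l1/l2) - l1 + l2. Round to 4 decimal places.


KL divergence for Poisson:
KL = l1*log(l1/l2) - l1 + l2.
l1 = 14, l2 = 12.
log(14/12) = 0.154151.
l1*log(l1/l2) = 14 * 0.154151 = 2.15811.
KL = 2.15811 - 14 + 12 = 0.1581

0.1581


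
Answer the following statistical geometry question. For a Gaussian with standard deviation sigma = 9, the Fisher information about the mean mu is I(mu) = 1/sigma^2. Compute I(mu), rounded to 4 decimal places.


The Fisher information for the mean of a normal distribution is I(mu) = 1/sigma^2.
sigma = 9, so sigma^2 = 81.
I(mu) = 1/81 = 0.0123

0.0123


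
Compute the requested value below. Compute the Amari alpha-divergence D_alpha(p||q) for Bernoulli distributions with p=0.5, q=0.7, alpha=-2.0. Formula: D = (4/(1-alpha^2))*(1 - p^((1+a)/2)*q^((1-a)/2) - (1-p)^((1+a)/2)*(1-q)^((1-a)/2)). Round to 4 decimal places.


Amari alpha-divergence:
D = (4/(1-alpha^2))*(1 - p^((1+a)/2)*q^((1-a)/2) - (1-p)^((1+a)/2)*(1-q)^((1-a)/2)).
alpha = -2.0, p = 0.5, q = 0.7.
e1 = (1+alpha)/2 = -0.5, e2 = (1-alpha)/2 = 1.5.
t1 = p^e1 * q^e2 = 0.5^-0.5 * 0.7^1.5 = 0.828251.
t2 = (1-p)^e1 * (1-q)^e2 = 0.5^-0.5 * 0.3^1.5 = 0.232379.
4/(1-alpha^2) = -1.333333.
D = -1.333333*(1 - 0.828251 - 0.232379) = 0.0808

0.0808


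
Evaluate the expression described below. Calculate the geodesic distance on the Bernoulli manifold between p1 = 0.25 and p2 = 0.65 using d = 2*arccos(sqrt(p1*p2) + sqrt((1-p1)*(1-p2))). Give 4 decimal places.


Geodesic distance on Bernoulli manifold:
d(p1,p2) = 2*arccos(sqrt(p1*p2) + sqrt((1-p1)*(1-p2))).
sqrt(p1*p2) = sqrt(0.25*0.65) = 0.403113.
sqrt((1-p1)*(1-p2)) = sqrt(0.75*0.35) = 0.512348.
arg = 0.403113 + 0.512348 = 0.91546.
d = 2*arccos(0.91546) = 0.8283

0.8283


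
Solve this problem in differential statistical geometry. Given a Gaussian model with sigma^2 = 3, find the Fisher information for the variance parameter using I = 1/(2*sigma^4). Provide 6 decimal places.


Fisher information for variance: I(sigma^2) = 1/(2*sigma^4).
sigma^2 = 3, so sigma^4 = 9.
I = 1/(2*9) = 1/18 = 0.055556

0.055556


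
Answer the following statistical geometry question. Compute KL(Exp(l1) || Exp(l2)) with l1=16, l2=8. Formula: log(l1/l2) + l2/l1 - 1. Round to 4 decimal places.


KL divergence for exponential family:
KL = log(l1/l2) + l2/l1 - 1.
log(16/8) = 0.693147.
8/16 = 0.5.
KL = 0.693147 + 0.5 - 1 = 0.1931

0.1931


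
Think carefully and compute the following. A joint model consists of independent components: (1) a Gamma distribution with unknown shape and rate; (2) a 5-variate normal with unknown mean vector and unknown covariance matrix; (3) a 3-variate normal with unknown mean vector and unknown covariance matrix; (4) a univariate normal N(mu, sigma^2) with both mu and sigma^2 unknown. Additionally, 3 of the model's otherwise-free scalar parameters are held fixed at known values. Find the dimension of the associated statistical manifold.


The dimension of a statistical manifold equals the number of free
(independent) real parameters of the model. For a product of independent
blocks the parameter counts add.
- Gamma (shape, rate): 2.
- 5-variate normal: 5 (mean) + 5*6/2 = 15 (symmetric covariance) = 20.
- 3-variate normal: 3 (mean) + 3*4/2 = 6 (symmetric covariance) = 9.
- normal (mu, sigma^2): 2.
Total = 2 + 20 + 9 + 2 = 33.
3 parameter(s) fixed at known values: 33 - 3 = 30.
Dimension = 30

30


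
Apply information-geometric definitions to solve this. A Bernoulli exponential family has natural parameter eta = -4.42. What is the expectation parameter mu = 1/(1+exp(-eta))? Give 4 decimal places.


Dual coordinate (expectation parameter) for Bernoulli:
mu = 1/(1+exp(-eta)).
eta = -4.42.
exp(-eta) = exp(4.42) = 83.096285.
mu = 1/(1+83.096285) = 0.0119

0.0119


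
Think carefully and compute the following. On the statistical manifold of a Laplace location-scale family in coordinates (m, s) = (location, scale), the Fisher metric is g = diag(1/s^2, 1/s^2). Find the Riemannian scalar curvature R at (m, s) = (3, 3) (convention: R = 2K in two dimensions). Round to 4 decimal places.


The metric has the form g = (A dm^2 + B ds^2)/s^2 with A = 1, B = 1.
Substitute u = sqrt(A/B)*m: g = B*(du^2 + ds^2)/s^2, i.e. B times the
Poincare upper half-plane metric, which has constant Gaussian curvature -1.
Scaling a 2D metric by a constant c divides the Gaussian curvature by c,
so K = -1/B = -1/(1) = -1.0000 everywhere (the point (m, s) = (3, 3) is irrelevant:
the curvature is constant).
Scalar curvature in dimension 2: R = 2K = -2/(1) = -2.0000.

-2.0000


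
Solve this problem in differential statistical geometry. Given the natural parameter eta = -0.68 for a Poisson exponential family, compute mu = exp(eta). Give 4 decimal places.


Expectation parameter for Poisson exponential family:
mu = exp(eta).
eta = -0.68.
mu = exp(-0.68) = 0.5066

0.5066


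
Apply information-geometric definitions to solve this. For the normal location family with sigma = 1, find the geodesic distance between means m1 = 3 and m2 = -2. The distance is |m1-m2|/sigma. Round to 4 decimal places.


On the fixed-variance normal subfamily, geodesic distance = |m1-m2|/sigma.
|3 - -2| = 5.
sigma = 1.
d = 5/1 = 5.0000

5.0000


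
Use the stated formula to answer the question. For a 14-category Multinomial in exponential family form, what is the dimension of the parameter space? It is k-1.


Exponential family dimension calculation:
For Multinomial with k=14 categories, dim = k-1 = 13.

13


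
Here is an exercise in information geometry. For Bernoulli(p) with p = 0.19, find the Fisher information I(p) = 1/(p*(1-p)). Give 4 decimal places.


For Bernoulli(p), Fisher information is I(p) = 1/(p*(1-p)).
p = 0.19, 1-p = 0.81.
p*(1-p) = 0.1539.
I(p) = 1/0.1539 = 6.4977

6.4977


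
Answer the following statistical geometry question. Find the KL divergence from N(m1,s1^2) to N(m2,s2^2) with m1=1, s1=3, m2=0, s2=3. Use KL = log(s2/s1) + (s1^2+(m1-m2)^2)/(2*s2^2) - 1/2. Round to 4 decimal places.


KL divergence between normal distributions:
KL = log(s2/s1) + (s1^2 + (m1-m2)^2)/(2*s2^2) - 1/2.
log(3/3) = 0.0.
(3^2 + (1-0)^2)/(2*3^2) = (9 + 1)/18 = 0.555556.
KL = 0.0 + 0.555556 - 0.5 = 0.0556

0.0556


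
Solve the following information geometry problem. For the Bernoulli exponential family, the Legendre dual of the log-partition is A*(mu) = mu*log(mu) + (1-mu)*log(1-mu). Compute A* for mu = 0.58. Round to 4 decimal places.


Legendre transform for Bernoulli:
A*(mu) = mu*log(mu) + (1-mu)*log(1-mu).
mu = 0.58, 1-mu = 0.42.
mu*log(mu) = 0.58*log(0.58) = -0.315942.
(1-mu)*log(1-mu) = 0.42*log(0.42) = -0.36435.
A* = -0.315942 + -0.36435 = -0.6803

-0.6803


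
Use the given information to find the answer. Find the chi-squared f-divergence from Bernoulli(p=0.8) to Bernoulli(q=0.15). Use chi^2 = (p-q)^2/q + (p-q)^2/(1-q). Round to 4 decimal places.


Chi-squared divergence between Bernoulli distributions:
chi^2 = (p-q)^2/q + (p-q)^2/(1-q).
p = 0.8, q = 0.15, p-q = 0.65.
(p-q)^2 = 0.4225.
term1 = 0.4225/0.15 = 2.816667.
term2 = 0.4225/0.85 = 0.497059.
chi^2 = 2.816667 + 0.497059 = 3.3137

3.3137


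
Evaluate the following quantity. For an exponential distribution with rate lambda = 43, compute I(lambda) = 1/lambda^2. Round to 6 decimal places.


Fisher information for exponential: I(lambda) = 1/lambda^2.
lambda = 43, lambda^2 = 1849.
I = 1/1849 = 0.000541

0.000541


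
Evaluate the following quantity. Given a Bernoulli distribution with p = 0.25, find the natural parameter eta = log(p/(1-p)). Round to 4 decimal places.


Natural parameter for Bernoulli: eta = log(p/(1-p)).
p = 0.25, 1-p = 0.75.
p/(1-p) = 0.333333.
eta = log(0.333333) = -1.0986

-1.0986


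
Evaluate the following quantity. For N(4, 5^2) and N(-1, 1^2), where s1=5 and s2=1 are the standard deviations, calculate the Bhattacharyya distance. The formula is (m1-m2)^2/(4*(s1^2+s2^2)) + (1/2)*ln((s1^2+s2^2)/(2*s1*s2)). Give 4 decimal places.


Bhattacharyya distance between two Gaussians:
DB = (m1-m2)^2/(4*(s1^2+s2^2)) + (1/2)*ln((s1^2+s2^2)/(2*s1*s2)).
(m1-m2)^2 = (5)^2 = 25.
s1^2+s2^2 = 25 + 1 = 26.
term1 = 25/104 = 0.240385.
term2 = 0.5*ln(26/10.0) = 0.477756.
DB = 0.240385 + 0.477756 = 0.7181

0.7181


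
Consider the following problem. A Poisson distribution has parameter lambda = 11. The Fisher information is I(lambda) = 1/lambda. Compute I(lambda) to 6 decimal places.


Fisher information for Poisson: I(lambda) = 1/lambda.
lambda = 11.
I(lambda) = 1/11 = 0.090909

0.090909


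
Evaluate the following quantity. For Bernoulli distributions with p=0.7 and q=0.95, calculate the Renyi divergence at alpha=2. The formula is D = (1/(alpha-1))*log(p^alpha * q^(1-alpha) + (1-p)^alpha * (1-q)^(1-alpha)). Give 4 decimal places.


Renyi divergence of order alpha between Bernoulli distributions:
D = (1/(alpha-1))*log(p^alpha * q^(1-alpha) + (1-p)^alpha * (1-q)^(1-alpha)).
alpha = 2, p = 0.7, q = 0.95.
p^alpha * q^(1-alpha) = 0.7^2 * 0.95^-1 = 0.515789.
(1-p)^alpha * (1-q)^(1-alpha) = 0.3^2 * 0.05^-1 = 1.8.
sum = 0.515789 + 1.8 = 2.315789.
D = (1/1)*log(2.315789) = 0.8398

0.8398


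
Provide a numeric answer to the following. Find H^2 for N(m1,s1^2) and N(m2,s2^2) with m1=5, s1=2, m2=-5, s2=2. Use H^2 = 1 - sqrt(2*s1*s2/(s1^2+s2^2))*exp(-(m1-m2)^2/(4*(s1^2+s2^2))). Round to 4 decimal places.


Squared Hellinger distance for Gaussians:
H^2 = 1 - sqrt(2*s1*s2/(s1^2+s2^2)) * exp(-(m1-m2)^2/(4*(s1^2+s2^2))).
s1^2 = 4, s2^2 = 4, s1^2+s2^2 = 8.
sqrt(2*2*2/(8)) = 1.0.
(m1-m2)^2 = (10)^2 = 100.
exp(-100/(4*8)) = exp(-3.125) = 0.043937.
H^2 = 1 - 1.0*0.043937 = 0.9561

0.9561


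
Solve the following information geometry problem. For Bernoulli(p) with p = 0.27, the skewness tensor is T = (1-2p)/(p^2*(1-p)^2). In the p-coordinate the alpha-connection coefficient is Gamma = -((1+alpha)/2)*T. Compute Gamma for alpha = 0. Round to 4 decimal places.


Skewness (Amari-Chentsov) tensor: T = (1-2p)/(p^2*(1-p)^2).
p = 0.27, 1-2p = 0.46, p^2 = 0.0729, (1-p)^2 = 0.5329.
T = 0.46/(0.0729 * 0.5329) = 11.840896.
In the p-coordinate, Gamma^(alpha) = Gamma^(0) - (alpha/2)*T with Gamma^(0) = (1/2)*g'(p) = -T/2,
so Gamma^(alpha) = -((1+alpha)/2)*T.
alpha = 0, -(1+alpha)/2 = -0.5.
Gamma = -0.5 * 11.840896 = -5.9204

-5.9204


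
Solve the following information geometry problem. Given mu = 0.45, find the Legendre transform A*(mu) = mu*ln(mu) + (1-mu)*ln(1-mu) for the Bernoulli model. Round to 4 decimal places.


Legendre transform for Bernoulli:
A*(mu) = mu*log(mu) + (1-mu)*log(1-mu).
mu = 0.45, 1-mu = 0.55.
mu*log(mu) = 0.45*log(0.45) = -0.359328.
(1-mu)*log(1-mu) = 0.55*log(0.55) = -0.32881.
A* = -0.359328 + -0.32881 = -0.6881

-0.6881


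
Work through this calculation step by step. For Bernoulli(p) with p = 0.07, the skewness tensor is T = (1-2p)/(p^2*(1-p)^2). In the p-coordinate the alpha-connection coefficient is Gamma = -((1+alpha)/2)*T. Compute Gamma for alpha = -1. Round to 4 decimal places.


Skewness (Amari-Chentsov) tensor: T = (1-2p)/(p^2*(1-p)^2).
p = 0.07, 1-2p = 0.86, p^2 = 0.0049, (1-p)^2 = 0.8649.
T = 0.86/(0.0049 * 0.8649) = 202.92543.
In the p-coordinate, Gamma^(alpha) = Gamma^(0) - (alpha/2)*T with Gamma^(0) = (1/2)*g'(p) = -T/2,
so Gamma^(alpha) = -((1+alpha)/2)*T.
alpha = -1, -(1+alpha)/2 = 0.0.
Gamma = 0.0 * 202.92543 = 0.0000

0.0000


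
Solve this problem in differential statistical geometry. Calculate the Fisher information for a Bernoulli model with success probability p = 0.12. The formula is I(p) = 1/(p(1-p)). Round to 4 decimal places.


For Bernoulli(p), Fisher information is I(p) = 1/(p*(1-p)).
p = 0.12, 1-p = 0.88.
p*(1-p) = 0.1056.
I(p) = 1/0.1056 = 9.4697

9.4697


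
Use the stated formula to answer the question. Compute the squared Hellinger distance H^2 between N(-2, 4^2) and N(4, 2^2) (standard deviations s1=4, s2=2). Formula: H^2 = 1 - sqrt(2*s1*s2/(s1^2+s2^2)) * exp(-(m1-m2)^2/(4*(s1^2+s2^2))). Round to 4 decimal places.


Squared Hellinger distance for Gaussians:
H^2 = 1 - sqrt(2*s1*s2/(s1^2+s2^2)) * exp(-(m1-m2)^2/(4*(s1^2+s2^2))).
s1^2 = 16, s2^2 = 4, s1^2+s2^2 = 20.
sqrt(2*4*2/(20)) = 0.894427.
(m1-m2)^2 = (-6)^2 = 36.
exp(-36/(4*20)) = exp(-0.45) = 0.637628.
H^2 = 1 - 0.894427*0.637628 = 0.4297

0.4297


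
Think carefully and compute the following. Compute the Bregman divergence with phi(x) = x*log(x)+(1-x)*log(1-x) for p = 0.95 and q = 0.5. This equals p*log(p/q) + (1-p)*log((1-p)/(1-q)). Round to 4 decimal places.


Bregman divergence with negative entropy generator:
D = p*log(p/q) + (1-p)*log((1-p)/(1-q)).
p = 0.95, q = 0.5.
p*log(p/q) = 0.95*log(0.95/0.5) = 0.609761.
(1-p)*log((1-p)/(1-q)) = 0.05*log(0.05/0.5) = -0.115129.
D = 0.609761 + -0.115129 = 0.4946

0.4946


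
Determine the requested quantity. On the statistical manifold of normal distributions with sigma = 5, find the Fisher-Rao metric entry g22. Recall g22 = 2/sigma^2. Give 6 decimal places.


For the 2-parameter normal family, the Fisher metric has:
  g11 = 1/sigma^2, g22 = 2/sigma^2.
sigma = 5, sigma^2 = 25.
g22 = 0.080000

0.080000


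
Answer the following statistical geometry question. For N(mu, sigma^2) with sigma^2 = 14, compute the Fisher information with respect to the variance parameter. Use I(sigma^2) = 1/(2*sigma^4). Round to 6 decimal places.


Fisher information for variance: I(sigma^2) = 1/(2*sigma^4).
sigma^2 = 14, so sigma^4 = 196.
I = 1/(2*196) = 1/392 = 0.002551

0.002551


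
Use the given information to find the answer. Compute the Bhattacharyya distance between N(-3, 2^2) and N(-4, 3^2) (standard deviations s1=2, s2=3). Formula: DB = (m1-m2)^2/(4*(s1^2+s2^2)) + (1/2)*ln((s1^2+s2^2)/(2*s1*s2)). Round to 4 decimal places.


Bhattacharyya distance between two Gaussians:
DB = (m1-m2)^2/(4*(s1^2+s2^2)) + (1/2)*ln((s1^2+s2^2)/(2*s1*s2)).
(m1-m2)^2 = (1)^2 = 1.
s1^2+s2^2 = 4 + 9 = 13.
term1 = 1/52 = 0.019231.
term2 = 0.5*ln(13/12.0) = 0.040021.
DB = 0.019231 + 0.040021 = 0.0593

0.0593


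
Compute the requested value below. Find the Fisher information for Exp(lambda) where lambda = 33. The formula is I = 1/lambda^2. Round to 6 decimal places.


Fisher information for exponential: I(lambda) = 1/lambda^2.
lambda = 33, lambda^2 = 1089.
I = 1/1089 = 0.000918

0.000918


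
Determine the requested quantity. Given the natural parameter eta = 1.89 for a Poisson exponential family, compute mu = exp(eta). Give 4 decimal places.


Expectation parameter for Poisson exponential family:
mu = exp(eta).
eta = 1.89.
mu = exp(1.89) = 6.6194

6.6194


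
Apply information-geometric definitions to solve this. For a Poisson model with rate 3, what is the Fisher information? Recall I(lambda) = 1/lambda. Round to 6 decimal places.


Fisher information for Poisson: I(lambda) = 1/lambda.
lambda = 3.
I(lambda) = 1/3 = 0.333333

0.333333


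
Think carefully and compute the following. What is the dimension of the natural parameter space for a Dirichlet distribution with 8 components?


Exponential family dimension calculation:
Dirichlet with 8 components has 8 natural parameters.

8


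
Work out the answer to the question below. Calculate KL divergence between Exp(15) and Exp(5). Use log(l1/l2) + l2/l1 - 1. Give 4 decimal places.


KL divergence for exponential family:
KL = log(l1/l2) + l2/l1 - 1.
log(15/5) = 1.098612.
5/15 = 0.333333.
KL = 1.098612 + 0.333333 - 1 = 0.4319

0.4319


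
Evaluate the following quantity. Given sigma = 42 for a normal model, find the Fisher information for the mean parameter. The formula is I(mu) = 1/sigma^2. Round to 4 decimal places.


The Fisher information for the mean of a normal distribution is I(mu) = 1/sigma^2.
sigma = 42, so sigma^2 = 1764.
I(mu) = 1/1764 = 0.0006

0.0006


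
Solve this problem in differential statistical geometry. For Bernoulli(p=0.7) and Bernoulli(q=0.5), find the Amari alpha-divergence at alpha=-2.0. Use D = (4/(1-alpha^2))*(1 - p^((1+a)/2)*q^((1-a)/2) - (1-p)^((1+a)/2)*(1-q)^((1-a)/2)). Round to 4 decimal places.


Amari alpha-divergence:
D = (4/(1-alpha^2))*(1 - p^((1+a)/2)*q^((1-a)/2) - (1-p)^((1+a)/2)*(1-q)^((1-a)/2)).
alpha = -2.0, p = 0.7, q = 0.5.
e1 = (1+alpha)/2 = -0.5, e2 = (1-alpha)/2 = 1.5.
t1 = p^e1 * q^e2 = 0.7^-0.5 * 0.5^1.5 = 0.422577.
t2 = (1-p)^e1 * (1-q)^e2 = 0.3^-0.5 * 0.5^1.5 = 0.645497.
4/(1-alpha^2) = -1.333333.
D = -1.333333*(1 - 0.422577 - 0.645497) = 0.0908

0.0908


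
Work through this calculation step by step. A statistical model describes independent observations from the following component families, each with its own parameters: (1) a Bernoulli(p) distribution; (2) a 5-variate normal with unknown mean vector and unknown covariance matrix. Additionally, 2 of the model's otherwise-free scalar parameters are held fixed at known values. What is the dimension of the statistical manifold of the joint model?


The dimension of a statistical manifold equals the number of free
(independent) real parameters of the model. For a product of independent
blocks the parameter counts add.
- Bernoulli (p): 1.
- 5-variate normal: 5 (mean) + 5*6/2 = 15 (symmetric covariance) = 20.
Total = 1 + 20 = 21.
2 parameter(s) fixed at known values: 21 - 2 = 19.
Dimension = 19

19


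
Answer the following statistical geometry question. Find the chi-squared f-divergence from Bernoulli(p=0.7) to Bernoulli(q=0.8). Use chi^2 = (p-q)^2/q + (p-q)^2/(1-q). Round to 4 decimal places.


Chi-squared divergence between Bernoulli distributions:
chi^2 = (p-q)^2/q + (p-q)^2/(1-q).
p = 0.7, q = 0.8, p-q = -0.1.
(p-q)^2 = 0.01.
term1 = 0.01/0.8 = 0.0125.
term2 = 0.01/0.2 = 0.05.
chi^2 = 0.0125 + 0.05 = 0.0625

0.0625


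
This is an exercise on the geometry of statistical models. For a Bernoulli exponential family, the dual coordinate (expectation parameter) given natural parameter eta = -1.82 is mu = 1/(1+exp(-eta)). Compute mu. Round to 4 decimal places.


Dual coordinate (expectation parameter) for Bernoulli:
mu = 1/(1+exp(-eta)).
eta = -1.82.
exp(-eta) = exp(1.82) = 6.171858.
mu = 1/(1+6.171858) = 0.1394

0.1394


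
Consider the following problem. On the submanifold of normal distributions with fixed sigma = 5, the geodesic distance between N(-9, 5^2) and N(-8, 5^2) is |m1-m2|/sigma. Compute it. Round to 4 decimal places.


On the fixed-variance normal subfamily, geodesic distance = |m1-m2|/sigma.
|-9 - -8| = 1.
sigma = 5.
d = 1/5 = 0.2000

0.2000


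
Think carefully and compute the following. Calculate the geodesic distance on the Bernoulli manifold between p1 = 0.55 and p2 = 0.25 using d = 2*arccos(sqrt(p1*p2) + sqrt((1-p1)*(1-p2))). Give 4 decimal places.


Geodesic distance on Bernoulli manifold:
d(p1,p2) = 2*arccos(sqrt(p1*p2) + sqrt((1-p1)*(1-p2))).
sqrt(p1*p2) = sqrt(0.55*0.25) = 0.37081.
sqrt((1-p1)*(1-p2)) = sqrt(0.45*0.75) = 0.580948.
arg = 0.37081 + 0.580948 = 0.951757.
d = 2*arccos(0.951757) = 0.6238

0.6238


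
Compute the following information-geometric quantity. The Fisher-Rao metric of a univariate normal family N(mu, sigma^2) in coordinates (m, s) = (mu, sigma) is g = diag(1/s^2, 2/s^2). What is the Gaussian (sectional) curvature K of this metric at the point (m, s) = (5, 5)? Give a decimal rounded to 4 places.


The metric has the form g = (A dm^2 + B ds^2)/s^2 with A = 1, B = 2.
Substitute u = sqrt(A/B)*m: g = B*(du^2 + ds^2)/s^2, i.e. B times the
Poincare upper half-plane metric, which has constant Gaussian curvature -1.
Scaling a 2D metric by a constant c divides the Gaussian curvature by c,
so K = -1/B = -1/(2) = -0.5000 everywhere (the point (m, s) = (5, 5) is irrelevant:
the curvature is constant).
The requested Gaussian curvature is K = -0.5000.

-0.5000


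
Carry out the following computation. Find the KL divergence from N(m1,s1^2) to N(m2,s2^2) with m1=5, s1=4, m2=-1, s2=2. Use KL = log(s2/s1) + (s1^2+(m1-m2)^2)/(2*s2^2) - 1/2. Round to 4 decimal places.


KL divergence between normal distributions:
KL = log(s2/s1) + (s1^2 + (m1-m2)^2)/(2*s2^2) - 1/2.
log(2/4) = -0.693147.
(4^2 + (5--1)^2)/(2*2^2) = (16 + 36)/8 = 6.5.
KL = -0.693147 + 6.5 - 0.5 = 5.3069

5.3069


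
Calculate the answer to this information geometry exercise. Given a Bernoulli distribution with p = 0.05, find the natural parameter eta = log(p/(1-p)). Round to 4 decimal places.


Natural parameter for Bernoulli: eta = log(p/(1-p)).
p = 0.05, 1-p = 0.95.
p/(1-p) = 0.052632.
eta = log(0.052632) = -2.9444

-2.9444


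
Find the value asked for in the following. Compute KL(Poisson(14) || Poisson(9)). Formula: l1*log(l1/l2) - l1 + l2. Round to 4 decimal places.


KL divergence for Poisson:
KL = l1*log(l1/l2) - l1 + l2.
l1 = 14, l2 = 9.
log(14/9) = 0.441833.
l1*log(l1/l2) = 14 * 0.441833 = 6.185659.
KL = 6.185659 - 14 + 9 = 1.1857

1.1857


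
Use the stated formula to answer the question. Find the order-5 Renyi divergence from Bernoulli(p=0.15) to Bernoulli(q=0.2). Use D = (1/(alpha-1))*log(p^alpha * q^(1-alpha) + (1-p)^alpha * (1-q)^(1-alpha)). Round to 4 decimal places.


Renyi divergence of order alpha between Bernoulli distributions:
D = (1/(alpha-1))*log(p^alpha * q^(1-alpha) + (1-p)^alpha * (1-q)^(1-alpha)).
alpha = 5, p = 0.15, q = 0.2.
p^alpha * q^(1-alpha) = 0.15^5 * 0.2^-4 = 0.047461.
(1-p)^alpha * (1-q)^(1-alpha) = 0.85^5 * 0.8^-4 = 1.083265.
sum = 0.047461 + 1.083265 = 1.130726.
D = (1/4)*log(1.130726) = 0.0307

0.0307


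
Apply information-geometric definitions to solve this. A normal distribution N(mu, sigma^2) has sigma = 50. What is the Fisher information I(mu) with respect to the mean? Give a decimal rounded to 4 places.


The Fisher information for the mean of a normal distribution is I(mu) = 1/sigma^2.
sigma = 50, so sigma^2 = 2500.
I(mu) = 1/2500 = 0.0004

0.0004


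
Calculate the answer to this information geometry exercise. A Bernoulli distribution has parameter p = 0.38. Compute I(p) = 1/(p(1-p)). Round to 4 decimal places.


For Bernoulli(p), Fisher information is I(p) = 1/(p*(1-p)).
p = 0.38, 1-p = 0.62.
p*(1-p) = 0.2356.
I(p) = 1/0.2356 = 4.2445

4.2445


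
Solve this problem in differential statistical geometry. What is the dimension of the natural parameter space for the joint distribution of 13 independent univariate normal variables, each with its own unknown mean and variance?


Exponential family dimension calculation:
Each univariate normal has two natural parameters (mu/sigma^2 and -1/(2 sigma^2)).
With 13 independent components, dim = 2 * 13 = 26.

26


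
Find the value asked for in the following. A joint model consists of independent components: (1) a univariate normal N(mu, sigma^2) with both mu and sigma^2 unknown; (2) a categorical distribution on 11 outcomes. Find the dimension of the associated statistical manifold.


The dimension of a statistical manifold equals the number of free
(independent) real parameters of the model. For a product of independent
blocks the parameter counts add.
- normal (mu, sigma^2): 2.
- categorical on 11 outcomes (probabilities sum to 1): 11-1 = 10.
Total = 2 + 10 = 12.
Dimension = 12

12


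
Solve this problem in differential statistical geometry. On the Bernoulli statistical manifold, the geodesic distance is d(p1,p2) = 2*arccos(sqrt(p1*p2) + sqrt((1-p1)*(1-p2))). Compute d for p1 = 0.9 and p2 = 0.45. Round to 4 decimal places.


Geodesic distance on Bernoulli manifold:
d(p1,p2) = 2*arccos(sqrt(p1*p2) + sqrt((1-p1)*(1-p2))).
sqrt(p1*p2) = sqrt(0.9*0.45) = 0.636396.
sqrt((1-p1)*(1-p2)) = sqrt(0.1*0.55) = 0.234521.
arg = 0.636396 + 0.234521 = 0.870917.
d = 2*arccos(0.870917) = 1.0275

1.0275


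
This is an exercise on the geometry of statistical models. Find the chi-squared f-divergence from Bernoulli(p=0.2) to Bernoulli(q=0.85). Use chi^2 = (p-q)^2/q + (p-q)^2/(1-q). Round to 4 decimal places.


Chi-squared divergence between Bernoulli distributions:
chi^2 = (p-q)^2/q + (p-q)^2/(1-q).
p = 0.2, q = 0.85, p-q = -0.65.
(p-q)^2 = 0.4225.
term1 = 0.4225/0.85 = 0.497059.
term2 = 0.4225/0.15 = 2.816667.
chi^2 = 0.497059 + 2.816667 = 3.3137

3.3137


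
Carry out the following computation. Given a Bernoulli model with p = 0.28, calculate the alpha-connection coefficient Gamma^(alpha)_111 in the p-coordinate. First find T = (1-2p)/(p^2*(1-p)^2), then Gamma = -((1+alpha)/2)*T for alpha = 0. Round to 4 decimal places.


Skewness (Amari-Chentsov) tensor: T = (1-2p)/(p^2*(1-p)^2).
p = 0.28, 1-2p = 0.44, p^2 = 0.0784, (1-p)^2 = 0.5184.
T = 0.44/(0.0784 * 0.5184) = 10.82609.
In the p-coordinate, Gamma^(alpha) = Gamma^(0) - (alpha/2)*T with Gamma^(0) = (1/2)*g'(p) = -T/2,
so Gamma^(alpha) = -((1+alpha)/2)*T.
alpha = 0, -(1+alpha)/2 = -0.5.
Gamma = -0.5 * 10.82609 = -5.4130

-5.4130


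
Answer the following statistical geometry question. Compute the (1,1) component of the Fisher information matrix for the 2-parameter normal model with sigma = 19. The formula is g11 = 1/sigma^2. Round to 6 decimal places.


For the 2-parameter normal family, the Fisher metric has:
  g11 = 1/sigma^2, g22 = 2/sigma^2.
sigma = 19, sigma^2 = 361.
g11 = 0.002770

0.002770


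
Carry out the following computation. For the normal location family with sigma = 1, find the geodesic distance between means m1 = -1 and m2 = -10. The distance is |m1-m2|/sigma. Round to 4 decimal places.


On the fixed-variance normal subfamily, geodesic distance = |m1-m2|/sigma.
|-1 - -10| = 9.
sigma = 1.
d = 9/1 = 9.0000

9.0000


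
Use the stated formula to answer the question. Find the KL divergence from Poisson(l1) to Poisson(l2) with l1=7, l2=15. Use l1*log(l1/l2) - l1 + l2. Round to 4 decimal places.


KL divergence for Poisson:
KL = l1*log(l1/l2) - l1 + l2.
l1 = 7, l2 = 15.
log(7/15) = -0.76214.
l1*log(l1/l2) = 7 * -0.76214 = -5.33498.
KL = -5.33498 - 7 + 15 = 2.6650

2.6650


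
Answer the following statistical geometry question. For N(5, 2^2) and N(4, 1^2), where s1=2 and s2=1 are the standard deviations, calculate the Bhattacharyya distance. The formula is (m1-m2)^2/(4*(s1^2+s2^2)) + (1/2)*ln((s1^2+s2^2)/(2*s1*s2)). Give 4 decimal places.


Bhattacharyya distance between two Gaussians:
DB = (m1-m2)^2/(4*(s1^2+s2^2)) + (1/2)*ln((s1^2+s2^2)/(2*s1*s2)).
(m1-m2)^2 = (1)^2 = 1.
s1^2+s2^2 = 4 + 1 = 5.
term1 = 1/20 = 0.05.
term2 = 0.5*ln(5/4.0) = 0.111572.
DB = 0.05 + 0.111572 = 0.1616

0.1616


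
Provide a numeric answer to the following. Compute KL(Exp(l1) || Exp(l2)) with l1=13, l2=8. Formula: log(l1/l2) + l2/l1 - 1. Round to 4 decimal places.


KL divergence for exponential family:
KL = log(l1/l2) + l2/l1 - 1.
log(13/8) = 0.485508.
8/13 = 0.615385.
KL = 0.485508 + 0.615385 - 1 = 0.1009

0.1009


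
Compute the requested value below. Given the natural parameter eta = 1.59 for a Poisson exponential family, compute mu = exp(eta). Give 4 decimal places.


Expectation parameter for Poisson exponential family:
mu = exp(eta).
eta = 1.59.
mu = exp(1.59) = 4.9037

4.9037


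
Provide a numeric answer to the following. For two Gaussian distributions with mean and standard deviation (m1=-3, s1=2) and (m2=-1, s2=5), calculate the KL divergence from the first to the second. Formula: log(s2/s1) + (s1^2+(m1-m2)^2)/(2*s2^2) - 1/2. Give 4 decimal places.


KL divergence between normal distributions:
KL = log(s2/s1) + (s1^2 + (m1-m2)^2)/(2*s2^2) - 1/2.
log(5/2) = 0.916291.
(2^2 + (-3--1)^2)/(2*5^2) = (4 + 4)/50 = 0.16.
KL = 0.916291 + 0.16 - 0.5 = 0.5763

0.5763


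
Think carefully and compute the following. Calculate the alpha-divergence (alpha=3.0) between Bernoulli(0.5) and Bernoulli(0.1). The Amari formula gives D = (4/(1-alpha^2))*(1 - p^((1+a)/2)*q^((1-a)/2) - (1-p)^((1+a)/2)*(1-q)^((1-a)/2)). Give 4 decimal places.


Amari alpha-divergence:
D = (4/(1-alpha^2))*(1 - p^((1+a)/2)*q^((1-a)/2) - (1-p)^((1+a)/2)*(1-q)^((1-a)/2)).
alpha = 3.0, p = 0.5, q = 0.1.
e1 = (1+alpha)/2 = 2.0, e2 = (1-alpha)/2 = -1.0.
t1 = p^e1 * q^e2 = 0.5^2.0 * 0.1^-1.0 = 2.5.
t2 = (1-p)^e1 * (1-q)^e2 = 0.5^2.0 * 0.9^-1.0 = 0.277778.
4/(1-alpha^2) = -0.5.
D = -0.5*(1 - 2.5 - 0.277778) = 0.8889

0.8889


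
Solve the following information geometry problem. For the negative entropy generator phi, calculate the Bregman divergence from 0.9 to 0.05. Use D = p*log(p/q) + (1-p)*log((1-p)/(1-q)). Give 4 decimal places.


Bregman divergence with negative entropy generator:
D = p*log(p/q) + (1-p)*log((1-p)/(1-q)).
p = 0.9, q = 0.05.
p*log(p/q) = 0.9*log(0.9/0.05) = 2.601335.
(1-p)*log((1-p)/(1-q)) = 0.1*log(0.1/0.95) = -0.225129.
D = 2.601335 + -0.225129 = 2.3762

2.3762


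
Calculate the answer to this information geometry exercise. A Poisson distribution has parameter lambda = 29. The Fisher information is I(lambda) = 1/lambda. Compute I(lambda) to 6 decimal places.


Fisher information for Poisson: I(lambda) = 1/lambda.
lambda = 29.
I(lambda) = 1/29 = 0.034483

0.034483


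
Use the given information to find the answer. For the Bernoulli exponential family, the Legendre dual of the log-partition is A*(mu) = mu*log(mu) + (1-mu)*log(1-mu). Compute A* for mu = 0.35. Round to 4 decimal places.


Legendre transform for Bernoulli:
A*(mu) = mu*log(mu) + (1-mu)*log(1-mu).
mu = 0.35, 1-mu = 0.65.
mu*log(mu) = 0.35*log(0.35) = -0.367438.
(1-mu)*log(1-mu) = 0.65*log(0.65) = -0.280009.
A* = -0.367438 + -0.280009 = -0.6474

-0.6474


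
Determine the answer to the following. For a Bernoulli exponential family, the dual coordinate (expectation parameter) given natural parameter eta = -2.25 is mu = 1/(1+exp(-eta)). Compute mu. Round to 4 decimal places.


Dual coordinate (expectation parameter) for Bernoulli:
mu = 1/(1+exp(-eta)).
eta = -2.25.
exp(-eta) = exp(2.25) = 9.487736.
mu = 1/(1+9.487736) = 0.0953

0.0953


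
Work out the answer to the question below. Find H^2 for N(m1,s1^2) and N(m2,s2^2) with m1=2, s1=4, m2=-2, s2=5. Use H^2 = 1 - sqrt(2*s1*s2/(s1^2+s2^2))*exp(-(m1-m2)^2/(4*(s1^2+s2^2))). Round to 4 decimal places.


Squared Hellinger distance for Gaussians:
H^2 = 1 - sqrt(2*s1*s2/(s1^2+s2^2)) * exp(-(m1-m2)^2/(4*(s1^2+s2^2))).
s1^2 = 16, s2^2 = 25, s1^2+s2^2 = 41.
sqrt(2*4*5/(41)) = 0.98773.
(m1-m2)^2 = (4)^2 = 16.
exp(-16/(4*41)) = exp(-0.097561) = 0.907047.
H^2 = 1 - 0.98773*0.907047 = 0.1041

0.1041


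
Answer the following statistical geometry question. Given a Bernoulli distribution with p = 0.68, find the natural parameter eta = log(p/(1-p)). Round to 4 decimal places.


Natural parameter for Bernoulli: eta = log(p/(1-p)).
p = 0.68, 1-p = 0.32.
p/(1-p) = 2.125.
eta = log(2.125) = 0.7538

0.7538


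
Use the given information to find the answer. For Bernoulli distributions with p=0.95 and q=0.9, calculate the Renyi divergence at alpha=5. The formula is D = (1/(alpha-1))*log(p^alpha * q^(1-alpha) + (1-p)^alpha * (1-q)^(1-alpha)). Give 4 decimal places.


Renyi divergence of order alpha between Bernoulli distributions:
D = (1/(alpha-1))*log(p^alpha * q^(1-alpha) + (1-p)^alpha * (1-q)^(1-alpha)).
alpha = 5, p = 0.95, q = 0.9.
p^alpha * q^(1-alpha) = 0.95^5 * 0.9^-4 = 1.179364.
(1-p)^alpha * (1-q)^(1-alpha) = 0.05^5 * 0.1^-4 = 0.003125.
sum = 1.179364 + 0.003125 = 1.182489.
D = (1/4)*log(1.182489) = 0.0419

0.0419


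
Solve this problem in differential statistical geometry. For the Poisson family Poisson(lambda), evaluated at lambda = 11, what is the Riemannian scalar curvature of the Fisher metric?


This family has a single free parameter, so its statistical manifold
is 1-dimensional. The Riemann curvature tensor of any 1-dimensional
Riemannian manifold vanishes identically, so R = 0.

0


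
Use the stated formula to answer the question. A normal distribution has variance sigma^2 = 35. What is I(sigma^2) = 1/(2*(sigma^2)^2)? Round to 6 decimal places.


Fisher information for variance: I(sigma^2) = 1/(2*sigma^4).
sigma^2 = 35, so sigma^4 = 1225.
I = 1/(2*1225) = 1/2450 = 0.000408

0.000408


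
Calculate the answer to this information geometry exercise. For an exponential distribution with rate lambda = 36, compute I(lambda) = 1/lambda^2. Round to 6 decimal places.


Fisher information for exponential: I(lambda) = 1/lambda^2.
lambda = 36, lambda^2 = 1296.
I = 1/1296 = 0.000772

0.000772


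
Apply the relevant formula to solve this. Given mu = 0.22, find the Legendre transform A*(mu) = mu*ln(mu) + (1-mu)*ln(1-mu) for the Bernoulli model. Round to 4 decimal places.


Legendre transform for Bernoulli:
A*(mu) = mu*log(mu) + (1-mu)*log(1-mu).
mu = 0.22, 1-mu = 0.78.
mu*log(mu) = 0.22*log(0.22) = -0.333108.
(1-mu)*log(1-mu) = 0.78*log(0.78) = -0.1938.
A* = -0.333108 + -0.1938 = -0.5269

-0.5269


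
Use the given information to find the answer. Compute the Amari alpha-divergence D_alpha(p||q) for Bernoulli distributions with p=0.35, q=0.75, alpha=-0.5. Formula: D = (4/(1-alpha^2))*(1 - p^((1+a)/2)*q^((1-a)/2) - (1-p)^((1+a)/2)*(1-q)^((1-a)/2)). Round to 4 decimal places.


Amari alpha-divergence:
D = (4/(1-alpha^2))*(1 - p^((1+a)/2)*q^((1-a)/2) - (1-p)^((1+a)/2)*(1-q)^((1-a)/2)).
alpha = -0.5, p = 0.35, q = 0.75.
e1 = (1+alpha)/2 = 0.25, e2 = (1-alpha)/2 = 0.75.
t1 = p^e1 * q^e2 = 0.35^0.25 * 0.75^0.75 = 0.619888.
t2 = (1-p)^e1 * (1-q)^e2 = 0.65^0.25 * 0.25^0.75 = 0.317456.
4/(1-alpha^2) = 5.333333.
D = 5.333333*(1 - 0.619888 - 0.317456) = 0.3342

0.3342


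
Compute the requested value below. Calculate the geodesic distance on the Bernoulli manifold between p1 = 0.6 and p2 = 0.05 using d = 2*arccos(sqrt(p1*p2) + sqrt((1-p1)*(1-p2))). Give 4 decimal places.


Geodesic distance on Bernoulli manifold:
d(p1,p2) = 2*arccos(sqrt(p1*p2) + sqrt((1-p1)*(1-p2))).
sqrt(p1*p2) = sqrt(0.6*0.05) = 0.173205.
sqrt((1-p1)*(1-p2)) = sqrt(0.4*0.95) = 0.616441.
arg = 0.173205 + 0.616441 = 0.789646.
d = 2*arccos(0.789646) = 1.3211

1.3211


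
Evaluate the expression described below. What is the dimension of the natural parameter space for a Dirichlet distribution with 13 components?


Exponential family dimension calculation:
Dirichlet with 13 components has 13 natural parameters.

13


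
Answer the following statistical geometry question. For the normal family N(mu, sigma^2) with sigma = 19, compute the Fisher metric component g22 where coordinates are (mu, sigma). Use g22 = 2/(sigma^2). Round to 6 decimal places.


For the 2-parameter normal family, the Fisher metric has:
  g11 = 1/sigma^2, g22 = 2/sigma^2.
sigma = 19, sigma^2 = 361.
g22 = 0.005540

0.005540


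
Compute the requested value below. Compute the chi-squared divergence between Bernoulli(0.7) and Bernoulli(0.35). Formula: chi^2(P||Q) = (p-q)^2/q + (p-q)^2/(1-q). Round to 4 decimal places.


Chi-squared divergence between Bernoulli distributions:
chi^2 = (p-q)^2/q + (p-q)^2/(1-q).
p = 0.7, q = 0.35, p-q = 0.35.
(p-q)^2 = 0.1225.
term1 = 0.1225/0.35 = 0.35.
term2 = 0.1225/0.65 = 0.188462.
chi^2 = 0.35 + 0.188462 = 0.5385

0.5385


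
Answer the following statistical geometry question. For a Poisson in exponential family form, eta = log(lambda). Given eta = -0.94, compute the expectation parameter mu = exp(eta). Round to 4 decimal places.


Expectation parameter for Poisson exponential family:
mu = exp(eta).
eta = -0.94.
mu = exp(-0.94) = 0.3906

0.3906


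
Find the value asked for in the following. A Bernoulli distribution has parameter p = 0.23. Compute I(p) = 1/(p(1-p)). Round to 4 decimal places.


For Bernoulli(p), Fisher information is I(p) = 1/(p*(1-p)).
p = 0.23, 1-p = 0.77.
p*(1-p) = 0.1771.
I(p) = 1/0.1771 = 5.6465

5.6465


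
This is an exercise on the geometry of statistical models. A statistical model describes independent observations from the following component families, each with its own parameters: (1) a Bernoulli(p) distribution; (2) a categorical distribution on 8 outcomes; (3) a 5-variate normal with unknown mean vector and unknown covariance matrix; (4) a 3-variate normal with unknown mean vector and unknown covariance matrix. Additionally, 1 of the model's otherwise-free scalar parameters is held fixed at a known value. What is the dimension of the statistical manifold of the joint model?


The dimension of a statistical manifold equals the number of free
(independent) real parameters of the model. For a product of independent
blocks the parameter counts add.
- Bernoulli (p): 1.
- categorical on 8 outcomes (probabilities sum to 1): 8-1 = 7.
- 5-variate normal: 5 (mean) + 5*6/2 = 15 (symmetric covariance) = 20.
- 3-variate normal: 3 (mean) + 3*4/2 = 6 (symmetric covariance) = 9.
Total = 1 + 7 + 20 + 9 = 37.
1 parameter(s) fixed at known values: 37 - 1 = 36.
Dimension = 36

36


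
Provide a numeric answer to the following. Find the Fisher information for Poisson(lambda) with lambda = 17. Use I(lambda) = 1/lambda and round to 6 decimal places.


Fisher information for Poisson: I(lambda) = 1/lambda.
lambda = 17.
I(lambda) = 1/17 = 0.058824

0.058824


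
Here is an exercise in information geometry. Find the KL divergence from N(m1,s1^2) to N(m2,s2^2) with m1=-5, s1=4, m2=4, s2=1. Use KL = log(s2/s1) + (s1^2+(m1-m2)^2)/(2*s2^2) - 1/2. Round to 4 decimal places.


KL divergence between normal distributions:
KL = log(s2/s1) + (s1^2 + (m1-m2)^2)/(2*s2^2) - 1/2.
log(1/4) = -1.386294.
(4^2 + (-5-4)^2)/(2*1^2) = (16 + 81)/2 = 48.5.
KL = -1.386294 + 48.5 - 0.5 = 46.6137

46.6137


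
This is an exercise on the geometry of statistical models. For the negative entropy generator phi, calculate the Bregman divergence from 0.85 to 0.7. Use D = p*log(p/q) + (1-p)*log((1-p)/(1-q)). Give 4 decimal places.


Bregman divergence with negative entropy generator:
D = p*log(p/q) + (1-p)*log((1-p)/(1-q)).
p = 0.85, q = 0.7.
p*log(p/q) = 0.85*log(0.85/0.7) = 0.165033.
(1-p)*log((1-p)/(1-q)) = 0.15*log(0.15/0.3) = -0.103972.
D = 0.165033 + -0.103972 = 0.0611

0.0611


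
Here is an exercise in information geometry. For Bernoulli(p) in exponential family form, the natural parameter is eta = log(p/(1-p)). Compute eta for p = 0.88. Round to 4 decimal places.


Natural parameter for Bernoulli: eta = log(p/(1-p)).
p = 0.88, 1-p = 0.12.
p/(1-p) = 7.333333.
eta = log(7.333333) = 1.9924

1.9924


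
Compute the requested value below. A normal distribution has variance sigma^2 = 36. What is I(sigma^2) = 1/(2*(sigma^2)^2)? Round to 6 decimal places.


Fisher information for variance: I(sigma^2) = 1/(2*sigma^4).
sigma^2 = 36, so sigma^4 = 1296.
I = 1/(2*1296) = 1/2592 = 0.000386

0.000386


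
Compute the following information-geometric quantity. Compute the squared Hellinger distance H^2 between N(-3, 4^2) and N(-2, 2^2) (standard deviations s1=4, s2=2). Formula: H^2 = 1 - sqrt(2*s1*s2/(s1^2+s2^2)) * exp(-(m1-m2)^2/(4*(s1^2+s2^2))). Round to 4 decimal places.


Squared Hellinger distance for Gaussians:
H^2 = 1 - sqrt(2*s1*s2/(s1^2+s2^2)) * exp(-(m1-m2)^2/(4*(s1^2+s2^2))).
s1^2 = 16, s2^2 = 4, s1^2+s2^2 = 20.
sqrt(2*4*2/(20)) = 0.894427.
(m1-m2)^2 = (-1)^2 = 1.
exp(-1/(4*20)) = exp(-0.0125) = 0.987578.
H^2 = 1 - 0.894427*0.987578 = 0.1167

0.1167


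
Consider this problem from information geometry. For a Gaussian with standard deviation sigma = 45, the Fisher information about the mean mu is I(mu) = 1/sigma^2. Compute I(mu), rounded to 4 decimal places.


The Fisher information for the mean of a normal distribution is I(mu) = 1/sigma^2.
sigma = 45, so sigma^2 = 2025.
I(mu) = 1/2025 = 0.0005

0.0005
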